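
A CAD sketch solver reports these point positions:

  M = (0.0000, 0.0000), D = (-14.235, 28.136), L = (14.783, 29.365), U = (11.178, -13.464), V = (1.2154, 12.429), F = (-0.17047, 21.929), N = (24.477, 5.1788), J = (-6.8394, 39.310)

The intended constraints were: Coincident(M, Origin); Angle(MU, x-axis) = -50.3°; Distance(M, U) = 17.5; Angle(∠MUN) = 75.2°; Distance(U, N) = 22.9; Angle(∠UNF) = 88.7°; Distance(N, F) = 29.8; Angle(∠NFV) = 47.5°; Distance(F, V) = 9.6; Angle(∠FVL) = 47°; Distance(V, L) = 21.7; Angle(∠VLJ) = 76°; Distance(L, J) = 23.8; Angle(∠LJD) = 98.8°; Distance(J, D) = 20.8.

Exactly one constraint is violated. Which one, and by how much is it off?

Distance(J, D) = 20.8 — off by 7.40.

M = (0.00, 0.00) ✓; MU at -50.30° ✓; |MU| = 17.50 ✓; ∠MUN = 75.20° ✓; |UN| = 22.90 ✓; ∠UNF = 88.70° ✓; |NF| = 29.80 ✓; ∠NFV = 47.50° ✓; |FV| = 9.601 ✓; ∠FVL = 47.00° ✓; |VL| = 21.70 ✓; ∠VLJ = 76.00° ✓; |LJ| = 23.80 ✓; ∠LJD = 98.80° ✓; |JD| = 13.40 ✗.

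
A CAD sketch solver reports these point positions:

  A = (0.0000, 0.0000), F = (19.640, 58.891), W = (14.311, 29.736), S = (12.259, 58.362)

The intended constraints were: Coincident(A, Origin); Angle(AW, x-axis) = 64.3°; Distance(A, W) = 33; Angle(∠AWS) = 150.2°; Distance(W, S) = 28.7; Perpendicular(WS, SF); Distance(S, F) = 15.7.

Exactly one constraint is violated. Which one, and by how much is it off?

Distance(S, F) = 15.7 — off by 8.30.

A = (0.00, 0.00) ✓; AW at 64.30° ✓; |AW| = 33.00 ✓; ∠AWS = 150.2° ✓; |WS| = 28.70 ✓; ∠(WS, SF) = 90.00° ✓; |SF| = 7.400 ✗.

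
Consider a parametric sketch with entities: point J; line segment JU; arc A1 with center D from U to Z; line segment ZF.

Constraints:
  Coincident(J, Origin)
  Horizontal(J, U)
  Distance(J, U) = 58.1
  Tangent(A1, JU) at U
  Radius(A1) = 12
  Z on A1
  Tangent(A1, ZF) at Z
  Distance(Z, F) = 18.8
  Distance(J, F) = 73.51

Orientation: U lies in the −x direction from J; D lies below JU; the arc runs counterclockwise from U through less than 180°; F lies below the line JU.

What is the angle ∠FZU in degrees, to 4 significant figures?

128.7°

J is at the origin; J and U share the same y with |JU| = 58.1 and U on the −x side, so U = (-58.10, 0.000). Tangency of A1 to JU means the radius DU is perpendicular to JU, so D = U + (0, -12) = (-58.10, -12.00). Since DZ ⟂ ZF (tangency), |DF| = √(12.0² + 18.8²) = 22.30 regardless of where Z sits on A1. So F lies on both circle(J, 73.51) and circle(D, 22.30); the below-JU intersection is F = (-65.70, -32.97). Z is the foot of the tangent from F: Z = (-69.81, -14.62).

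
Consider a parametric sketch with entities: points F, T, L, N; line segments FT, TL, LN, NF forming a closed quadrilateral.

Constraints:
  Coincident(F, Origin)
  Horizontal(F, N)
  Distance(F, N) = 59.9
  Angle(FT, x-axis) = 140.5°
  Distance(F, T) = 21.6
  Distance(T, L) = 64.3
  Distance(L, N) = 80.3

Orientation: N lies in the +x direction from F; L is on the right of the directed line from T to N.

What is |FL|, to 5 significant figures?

49.338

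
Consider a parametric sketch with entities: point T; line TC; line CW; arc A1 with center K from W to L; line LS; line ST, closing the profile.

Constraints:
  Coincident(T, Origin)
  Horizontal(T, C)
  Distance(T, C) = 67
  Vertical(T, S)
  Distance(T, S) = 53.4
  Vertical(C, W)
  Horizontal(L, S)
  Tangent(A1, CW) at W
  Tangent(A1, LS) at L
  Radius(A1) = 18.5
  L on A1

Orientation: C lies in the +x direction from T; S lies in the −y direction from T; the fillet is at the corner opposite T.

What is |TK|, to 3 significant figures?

59.8

T is at the origin; T and C share the same y with |TC| = 67.0 and C on the +x side, so C = (67.0, 0.00). T and S share the same x with |TS| = 53.4 and S on the −y side, so S = (0.00, -53.4). The virtual corner opposite T is at (67.0, -53.4). Tangency of A1 to CW means the radius KW is perpendicular to CW and since A1 is tangent to LS there, KL ⟂ LS, with radius 18.5, so the center K sits 18.5 in from both sides at K = (48.5, -34.9). Then |TK| = |K − T| = 59.8.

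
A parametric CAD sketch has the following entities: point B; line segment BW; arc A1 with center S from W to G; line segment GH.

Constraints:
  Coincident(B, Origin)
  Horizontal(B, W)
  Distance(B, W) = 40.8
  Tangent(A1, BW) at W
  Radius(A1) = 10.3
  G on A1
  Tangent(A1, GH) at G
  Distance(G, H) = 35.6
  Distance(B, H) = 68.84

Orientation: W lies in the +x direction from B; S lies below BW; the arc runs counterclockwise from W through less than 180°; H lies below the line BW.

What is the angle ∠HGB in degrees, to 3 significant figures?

149°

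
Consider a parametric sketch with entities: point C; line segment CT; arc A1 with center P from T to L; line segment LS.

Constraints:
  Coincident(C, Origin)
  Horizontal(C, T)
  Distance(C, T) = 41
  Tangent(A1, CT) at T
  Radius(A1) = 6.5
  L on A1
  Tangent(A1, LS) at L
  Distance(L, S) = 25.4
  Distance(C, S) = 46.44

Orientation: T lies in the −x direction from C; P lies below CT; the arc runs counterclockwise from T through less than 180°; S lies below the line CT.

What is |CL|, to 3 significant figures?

47.6

Checks: |PL| = 6.500 ✓; ∠(PL, LS) = 90.00° ✓; |LS| = 25.40 ✓; |CS| = 46.44 ✓.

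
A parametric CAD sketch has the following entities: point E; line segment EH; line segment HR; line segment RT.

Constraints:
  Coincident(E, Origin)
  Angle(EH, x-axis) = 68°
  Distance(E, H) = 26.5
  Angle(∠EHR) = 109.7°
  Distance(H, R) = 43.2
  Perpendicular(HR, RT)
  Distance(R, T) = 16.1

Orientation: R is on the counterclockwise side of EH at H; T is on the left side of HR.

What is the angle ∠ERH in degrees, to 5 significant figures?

25.574°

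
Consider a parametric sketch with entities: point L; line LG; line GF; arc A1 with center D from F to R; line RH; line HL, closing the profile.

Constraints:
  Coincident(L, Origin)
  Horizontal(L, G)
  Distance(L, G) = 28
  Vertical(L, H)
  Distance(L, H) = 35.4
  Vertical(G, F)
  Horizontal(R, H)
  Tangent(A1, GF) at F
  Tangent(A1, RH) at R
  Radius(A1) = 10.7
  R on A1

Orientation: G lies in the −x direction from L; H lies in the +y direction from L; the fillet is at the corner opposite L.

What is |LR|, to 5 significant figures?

39.401

The virtual corner opposite L is at (-28.000, 35.400). A1 meets GF tangentially, so DF is at right angles to GF and tangency of A1 to RH means the radius DR is perpendicular to RH, with radius 10.7, so the center D sits 10.7 in from both sides at D = (-17.300, 24.700). That places the tangent points at F = (-28.000, 24.700) on GF and R = (-17.300, 35.400) on RH. Then |LR| = |R − L| = 39.401.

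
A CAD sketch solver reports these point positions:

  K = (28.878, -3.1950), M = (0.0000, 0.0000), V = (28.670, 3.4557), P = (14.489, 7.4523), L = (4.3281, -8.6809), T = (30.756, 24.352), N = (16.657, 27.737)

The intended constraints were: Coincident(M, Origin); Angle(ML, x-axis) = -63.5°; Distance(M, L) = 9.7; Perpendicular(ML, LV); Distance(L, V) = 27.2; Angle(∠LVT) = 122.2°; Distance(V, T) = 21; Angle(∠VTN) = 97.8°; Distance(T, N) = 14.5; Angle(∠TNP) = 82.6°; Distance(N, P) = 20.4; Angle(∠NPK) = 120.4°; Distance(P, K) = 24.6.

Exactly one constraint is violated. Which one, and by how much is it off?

Distance(P, K) = 24.6 — off by 6.70.

M = (0.00, 0.00) ✓; ML at -63.50° ✓; |ML| = 9.700 ✓; ∠(ML, LV) = 90.00° ✓; |LV| = 27.20 ✓; ∠LVT = 122.2° ✓; |VT| = 21.00 ✓; ∠VTN = 97.80° ✓; |TN| = 14.50 ✓; ∠TNP = 82.60° ✓; |NP| = 20.40 ✓; ∠NPK = 120.4° ✓; |PK| = 17.90 ✗.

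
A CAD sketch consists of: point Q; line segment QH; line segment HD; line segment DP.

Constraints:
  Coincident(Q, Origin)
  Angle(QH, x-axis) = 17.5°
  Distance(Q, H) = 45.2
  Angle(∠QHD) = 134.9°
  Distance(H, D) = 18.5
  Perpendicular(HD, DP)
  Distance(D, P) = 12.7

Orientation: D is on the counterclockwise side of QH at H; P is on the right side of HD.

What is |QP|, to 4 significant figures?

67.38

Q is at the origin; QH runs at 17.5° with length 45.2, so H = 45.2·(cos 17.5°, sin 17.5°) = (43.11, 13.59). ∠QHD = 134.9°, so HD runs at 17.5° + (180° − 134.9°) = 62.60° from the x-axis; with |HD| = 18.5, D = H + 18.5·(cos 62.60°, sin 62.60°) = (51.62, 30.02). HD ⟂ DP; with |DP| = 12.7 on the right of HD, P = D + 12.7·(0.8878, -0.4602) = (62.90, 24.17). Then |QP| = |P − Q| = 67.38.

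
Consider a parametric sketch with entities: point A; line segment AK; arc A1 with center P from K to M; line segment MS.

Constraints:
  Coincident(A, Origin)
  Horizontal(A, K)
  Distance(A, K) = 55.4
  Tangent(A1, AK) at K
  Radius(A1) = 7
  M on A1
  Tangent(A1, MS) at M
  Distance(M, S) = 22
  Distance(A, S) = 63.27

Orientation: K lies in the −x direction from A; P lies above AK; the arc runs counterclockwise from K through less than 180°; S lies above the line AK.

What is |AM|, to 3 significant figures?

49.6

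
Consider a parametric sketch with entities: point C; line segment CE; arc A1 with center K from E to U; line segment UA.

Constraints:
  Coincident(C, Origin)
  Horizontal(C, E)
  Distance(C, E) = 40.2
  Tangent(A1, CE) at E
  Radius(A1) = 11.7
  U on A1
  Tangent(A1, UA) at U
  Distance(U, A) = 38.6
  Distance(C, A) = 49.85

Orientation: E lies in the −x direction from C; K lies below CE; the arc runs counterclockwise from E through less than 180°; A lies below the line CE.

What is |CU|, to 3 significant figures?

52.1

C is at the origin; CE is horizontal with |CE| = 40.2 and E on the −x side, so E = (-40.2, 0.00). The tangent condition forces KE to be normal to CE, so K = E + (0, -11.7) = (-40.2, -11.7). Since KU ⟂ UA (tangency), |KA| = √(11.7² + 38.6²) = 40.3 regardless of where U sits on A1. So A lies on both circle(C, 49.85) and circle(K, 40.3); the below-CE intersection is A = (-19.1, -46.1). U is the foot of the tangent from A: U = (-48.0, -20.5).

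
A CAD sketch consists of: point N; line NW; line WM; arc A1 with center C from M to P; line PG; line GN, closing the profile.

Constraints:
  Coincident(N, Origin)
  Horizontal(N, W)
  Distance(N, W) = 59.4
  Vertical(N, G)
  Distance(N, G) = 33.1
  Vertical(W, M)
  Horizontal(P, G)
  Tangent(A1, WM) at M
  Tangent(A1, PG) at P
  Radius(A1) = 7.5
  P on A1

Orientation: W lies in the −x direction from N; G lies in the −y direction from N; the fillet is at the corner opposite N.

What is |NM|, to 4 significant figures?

64.68

N is at the origin; NW is horizontal with |NW| = 59.4 and W on the −x side, so W = (-59.40, 0.000). NG is vertical with |NG| = 33.1 and G on the −y side, so G = (0.000, -33.10). The virtual corner opposite N is at (-59.40, -33.10). A1 meets WM tangentially, so CM is at right angles to WM and since A1 is tangent to PG there, CP ⟂ PG, with radius 7.5, so the center C sits 7.5 in from both sides at C = (-51.90, -25.60). That places the tangent points at M = (-59.40, -25.60) on WM and P = (-51.90, -33.10) on PG. Then |NM| = |M − N| = 64.68.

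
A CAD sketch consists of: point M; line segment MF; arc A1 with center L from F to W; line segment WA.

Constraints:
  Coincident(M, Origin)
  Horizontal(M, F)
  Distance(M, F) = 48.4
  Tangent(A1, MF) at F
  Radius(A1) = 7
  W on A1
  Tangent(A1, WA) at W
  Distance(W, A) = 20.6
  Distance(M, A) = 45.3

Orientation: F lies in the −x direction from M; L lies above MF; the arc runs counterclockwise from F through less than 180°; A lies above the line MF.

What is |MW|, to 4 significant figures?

41.92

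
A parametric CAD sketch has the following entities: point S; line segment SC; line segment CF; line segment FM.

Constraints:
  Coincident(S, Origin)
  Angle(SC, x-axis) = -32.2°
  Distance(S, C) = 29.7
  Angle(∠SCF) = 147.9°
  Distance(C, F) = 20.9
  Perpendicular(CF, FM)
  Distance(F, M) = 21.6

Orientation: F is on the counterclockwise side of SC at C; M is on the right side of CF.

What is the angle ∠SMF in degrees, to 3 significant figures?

50.9°

S is at the origin; SC runs at -32.2° with length 29.7, so C = 29.7·(cos -32.2°, sin -32.2°) = (25.1, -15.8). ∠SCF = 147.9°, so CF runs at -32.2° + (180° − 147.9°) = -0.100° from the x-axis; with |CF| = 20.9, F = C + 20.9·(cos -0.100°, sin -0.100°) = (46.0, -15.9). CF ⟂ FM; with |FM| = 21.6 on the right of CF, M = F + 21.6·(-0.00175, -1.00) = (46.0, -37.5). Then cos ∠SMF = MS·MF / (|MS||MF|), giving 50.9°.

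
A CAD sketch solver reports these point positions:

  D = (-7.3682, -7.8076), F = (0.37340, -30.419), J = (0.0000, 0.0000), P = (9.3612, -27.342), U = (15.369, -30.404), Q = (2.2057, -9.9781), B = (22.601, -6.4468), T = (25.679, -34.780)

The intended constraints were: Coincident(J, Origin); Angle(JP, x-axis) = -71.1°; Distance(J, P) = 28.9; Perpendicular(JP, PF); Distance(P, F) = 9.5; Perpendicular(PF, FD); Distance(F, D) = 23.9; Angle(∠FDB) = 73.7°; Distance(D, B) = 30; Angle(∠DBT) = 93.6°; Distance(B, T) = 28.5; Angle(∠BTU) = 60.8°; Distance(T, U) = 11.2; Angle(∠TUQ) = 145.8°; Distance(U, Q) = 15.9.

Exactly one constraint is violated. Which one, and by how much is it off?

Distance(U, Q) = 15.9 — off by 8.40.

J = (0.00, 0.00) ✓; JP at -71.10° ✓; |JP| = 28.90 ✓; ∠(JP, PF) = 90.00° ✓; |PF| = 9.500 ✓; ∠(PF, FD) = 90.00° ✓; |FD| = 23.90 ✓; ∠FDB = 73.70° ✓; |DB| = 30.00 ✓; ∠DBT = 93.60° ✓; |BT| = 28.50 ✓; ∠BTU = 60.80° ✓; |TU| = 11.20 ✓; ∠TUQ = 145.8° ✓; |UQ| = 24.30 ✗.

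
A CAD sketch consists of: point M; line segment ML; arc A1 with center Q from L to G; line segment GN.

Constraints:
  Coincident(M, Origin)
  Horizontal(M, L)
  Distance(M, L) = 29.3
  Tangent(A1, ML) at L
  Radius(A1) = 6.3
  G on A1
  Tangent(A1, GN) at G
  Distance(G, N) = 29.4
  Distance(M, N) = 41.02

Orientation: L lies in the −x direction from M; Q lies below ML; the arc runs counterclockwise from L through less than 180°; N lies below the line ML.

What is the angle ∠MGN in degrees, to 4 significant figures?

76.84°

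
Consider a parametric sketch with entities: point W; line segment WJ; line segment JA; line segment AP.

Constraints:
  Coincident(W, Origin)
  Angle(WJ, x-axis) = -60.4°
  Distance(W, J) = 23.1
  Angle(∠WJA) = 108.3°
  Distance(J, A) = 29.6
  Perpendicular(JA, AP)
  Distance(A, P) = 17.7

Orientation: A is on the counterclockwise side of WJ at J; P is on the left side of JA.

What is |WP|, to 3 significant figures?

37.1

W is at the origin; WJ runs at -60.4° with length 23.1, so J = 23.1·(cos -60.4°, sin -60.4°) = (11.4, -20.1). ∠WJA = 108.3°, so JA runs at -60.4° + (180° − 108.3°) = 11.3° from the x-axis; with |JA| = 29.6, A = J + 29.6·(cos 11.3°, sin 11.3°) = (40.4, -14.3). The perpendicularity gives AP at right angles to JA; with |AP| = 17.7 on the left of JA, P = A + 17.7·(-0.196, 0.981) = (37.0, 3.07). Then |WP| = |P − W| = 37.1.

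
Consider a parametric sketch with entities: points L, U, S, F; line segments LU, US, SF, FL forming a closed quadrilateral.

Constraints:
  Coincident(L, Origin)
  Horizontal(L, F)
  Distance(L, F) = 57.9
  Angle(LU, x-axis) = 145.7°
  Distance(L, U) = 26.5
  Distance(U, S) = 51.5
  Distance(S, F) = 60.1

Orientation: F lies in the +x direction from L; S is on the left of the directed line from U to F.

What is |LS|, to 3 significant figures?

49.8

L is at the origin; LF is horizontal with |LF| = 57.9 and F in +x, so F = (57.9, 0). LU runs at 145.7° with |LU| = 26.5, so U = (-21.9, 14.9). S is determined by |US| = 51.5 and |SF| = 60.1 together: it lies at the intersection of circle(U, 51.5) and circle(F, 60.1). With |UF| = 81.2, the foot of the radical line on UF is 34.7 from U and the perpendicular offset is √(51.5² − 34.7²) = 38.1. Taking the left-of-UF solution: S = (19.2, 46.0).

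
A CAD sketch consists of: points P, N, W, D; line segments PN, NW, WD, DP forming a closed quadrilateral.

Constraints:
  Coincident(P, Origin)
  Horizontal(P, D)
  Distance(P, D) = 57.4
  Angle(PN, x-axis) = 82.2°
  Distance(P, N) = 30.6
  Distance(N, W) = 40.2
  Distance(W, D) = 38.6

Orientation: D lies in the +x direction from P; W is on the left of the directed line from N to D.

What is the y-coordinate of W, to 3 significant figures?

36.2

Checks: |NW| = 40.20 ✓; |WD| = 38.60 ✓.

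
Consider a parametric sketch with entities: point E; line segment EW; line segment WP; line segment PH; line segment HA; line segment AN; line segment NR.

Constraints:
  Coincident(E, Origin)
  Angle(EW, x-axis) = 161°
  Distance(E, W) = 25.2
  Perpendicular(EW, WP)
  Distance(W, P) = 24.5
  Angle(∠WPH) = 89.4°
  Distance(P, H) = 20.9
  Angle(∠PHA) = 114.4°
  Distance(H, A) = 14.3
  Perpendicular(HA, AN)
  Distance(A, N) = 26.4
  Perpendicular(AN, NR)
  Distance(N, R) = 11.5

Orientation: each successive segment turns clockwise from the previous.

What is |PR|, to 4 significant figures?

13.60

E is at the origin; EW runs at 161.0° with length 25.2, so W = (-23.83, 8.204). EW ⟂ WP, so WP runs at 71.00°; with |WP| = 24.5, P = (-15.85, 31.37). ∠WPH = 89.4° gives PH at -19.60° from the x-axis; with |PH| = 20.9, H = (3.838, 24.36). ∠PHA = 114.4° gives HA at -85.20° from the x-axis; with |HA| = 14.3, A = (5.035, 10.11). HA ⟂ AN, so AN runs at -175.2°; with |AN| = 26.4, N = (-21.27, 7.900). AN is perpendicular to NR, so NR runs at 94.80°; with |NR| = 11.5, R = (-22.23, 19.36). Then |PR| = |R − P| = 13.60.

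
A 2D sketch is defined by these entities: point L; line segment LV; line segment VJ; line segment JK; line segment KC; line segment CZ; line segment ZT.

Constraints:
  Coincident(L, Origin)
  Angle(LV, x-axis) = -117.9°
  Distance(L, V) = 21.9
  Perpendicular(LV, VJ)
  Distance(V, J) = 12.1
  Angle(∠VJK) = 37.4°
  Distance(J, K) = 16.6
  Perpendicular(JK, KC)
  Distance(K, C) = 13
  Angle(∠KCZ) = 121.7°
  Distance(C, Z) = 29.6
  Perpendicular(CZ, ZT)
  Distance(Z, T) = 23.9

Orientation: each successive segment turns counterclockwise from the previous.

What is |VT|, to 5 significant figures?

30.768

L is at the origin; LV runs at -117.9° with length 21.9, so V = (-10.248, -19.354). The perpendicularity gives VJ at right angles to LV, so VJ runs at -27.900°; with |VJ| = 12.1, J = (0.44590, -25.016). ∠VJK = 37.4° gives JK at 114.70° from the x-axis; with |JK| = 16.6, K = (-6.4907, -9.9352). JK ⟂ KC, so KC runs at -155.30°; with |KC| = 13.0, C = (-18.301, -15.367). ∠KCZ = 121.7° gives CZ at -97.000° from the x-axis; with |CZ| = 29.6, Z = (-21.909, -44.747). CZ is perpendicular to ZT, so ZT runs at -7.0000°; with |ZT| = 23.9, T = (1.8132, -47.659). Then |VT| = |T − V| = 30.768.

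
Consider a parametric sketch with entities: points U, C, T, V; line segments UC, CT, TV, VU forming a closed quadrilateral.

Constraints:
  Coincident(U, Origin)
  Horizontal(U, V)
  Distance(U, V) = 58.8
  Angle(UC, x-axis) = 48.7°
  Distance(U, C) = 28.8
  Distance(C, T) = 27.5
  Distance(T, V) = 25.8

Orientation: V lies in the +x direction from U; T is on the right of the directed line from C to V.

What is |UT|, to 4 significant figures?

33.14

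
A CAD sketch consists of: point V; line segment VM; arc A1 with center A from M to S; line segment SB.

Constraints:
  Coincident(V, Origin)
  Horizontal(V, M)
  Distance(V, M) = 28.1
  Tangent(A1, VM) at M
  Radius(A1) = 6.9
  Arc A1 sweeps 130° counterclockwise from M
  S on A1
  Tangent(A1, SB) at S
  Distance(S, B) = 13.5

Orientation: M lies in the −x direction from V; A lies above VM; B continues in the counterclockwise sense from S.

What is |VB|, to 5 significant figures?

38.231

V is at the origin; VM is horizontal with |VM| = 28.1 and M on the −x side, so M = (-28.100, 0.0000). A1 meets VM tangentially, so AM is at right angles to VM, so A = M + (0, 6.9) = (-28.100, 6.9000). On A1, M sits at bearing -90° from A; a 130° counterclockwise sweep puts S at bearing 40°, so S = A + 6.9·(cos 40°, sin 40°) = (-22.814, 11.335). Since A1 is tangent to SB there, AS ⟂ SB, so SB runs along (−sin 40°, cos 40°); with |SB| = 13.5, B = (-31.492, 21.677). Then |VB| = |B − V| = 38.231.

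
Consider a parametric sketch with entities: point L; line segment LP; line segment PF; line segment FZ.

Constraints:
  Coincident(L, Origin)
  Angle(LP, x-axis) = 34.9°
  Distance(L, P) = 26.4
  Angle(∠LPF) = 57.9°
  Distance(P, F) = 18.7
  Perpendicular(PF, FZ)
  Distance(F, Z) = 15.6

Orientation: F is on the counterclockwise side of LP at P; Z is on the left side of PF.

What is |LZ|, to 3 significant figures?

8.22

L is at the origin; LP runs at 34.9° with length 26.4, so P = 26.4·(cos 34.9°, sin 34.9°) = (21.7, 15.1). ∠LPF = 57.9°, so PF runs at 34.9° + (180° − 57.9°) = 157° from the x-axis; with |PF| = 18.7, F = P + 18.7·(cos 157°, sin 157°) = (4.44, 22.4). PF ⟂ FZ; with |FZ| = 15.6 on the left of PF, Z = F + 15.6·(-0.391, -0.921) = (-1.66, 8.05). Then |LZ| = |Z − L| = 8.22.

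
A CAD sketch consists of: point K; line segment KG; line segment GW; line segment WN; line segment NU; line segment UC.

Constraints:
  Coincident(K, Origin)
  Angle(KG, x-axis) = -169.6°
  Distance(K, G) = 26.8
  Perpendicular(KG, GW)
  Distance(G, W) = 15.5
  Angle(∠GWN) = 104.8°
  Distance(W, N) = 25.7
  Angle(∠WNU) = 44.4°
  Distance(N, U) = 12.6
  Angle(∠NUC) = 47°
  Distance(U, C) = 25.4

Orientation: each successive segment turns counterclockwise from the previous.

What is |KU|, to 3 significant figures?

14.0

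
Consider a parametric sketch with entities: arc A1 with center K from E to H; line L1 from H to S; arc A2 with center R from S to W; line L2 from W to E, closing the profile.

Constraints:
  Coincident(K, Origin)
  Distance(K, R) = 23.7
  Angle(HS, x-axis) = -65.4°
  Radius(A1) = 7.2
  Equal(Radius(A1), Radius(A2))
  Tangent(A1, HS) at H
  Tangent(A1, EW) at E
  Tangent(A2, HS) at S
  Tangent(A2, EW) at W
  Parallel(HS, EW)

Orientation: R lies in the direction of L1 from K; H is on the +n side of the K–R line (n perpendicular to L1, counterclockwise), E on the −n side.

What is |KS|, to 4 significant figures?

24.77

The slot axis is L1's direction at -65.4°, so u = (cos -65.4°, sin -65.4°) = (0.4163, -0.9092) and n = (−sin -65.4°, cos -65.4°) = (0.9092, 0.4163). K is at the origin and R lies 23.7 along u from K, so R = 23.7·u = (9.866, -21.55). Tangency of A1 to both parallel lines with radius 7.2 puts H and E at K ± 7.2·n: H = (6.546, 2.997), E = (-6.546, -2.997). Equal radii place S and W the same way about R: S = R + 7.2·n = (16.41, -18.55), W = R − 7.2·n = (3.319, -24.55). Then |KS| = |S − K| = 24.77.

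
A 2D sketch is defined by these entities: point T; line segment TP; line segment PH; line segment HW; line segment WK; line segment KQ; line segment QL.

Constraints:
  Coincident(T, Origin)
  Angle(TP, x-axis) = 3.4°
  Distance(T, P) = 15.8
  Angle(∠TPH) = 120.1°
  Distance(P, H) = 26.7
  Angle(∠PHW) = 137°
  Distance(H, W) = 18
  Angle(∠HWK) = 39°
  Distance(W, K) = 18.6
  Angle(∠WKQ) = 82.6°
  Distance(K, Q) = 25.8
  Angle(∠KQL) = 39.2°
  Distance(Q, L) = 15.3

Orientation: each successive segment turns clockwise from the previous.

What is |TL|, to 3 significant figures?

43.9

T is at the origin; TP runs at 3.4° with length 15.8, so P = (15.8, 0.937). ∠TPH = 120.1° gives PH at -56.5° from the x-axis; with |PH| = 26.7, H = (30.5, -21.3). ∠PHW = 137.0° gives HW at -99.5° from the x-axis; with |HW| = 18.0, W = (27.5, -39.1). ∠HWK = 39.0° gives WK at 120° from the x-axis; with |WK| = 18.6, K = (18.4, -22.9). ∠WKQ = 82.6° gives KQ at 22.1° from the x-axis; with |KQ| = 25.8, Q = (42.3, -13.2). ∠KQL = 39.2° gives QL at -119° from the x-axis; with |QL| = 15.3, L = (34.9, -26.6). Then |TL| = |L − T| = 43.9.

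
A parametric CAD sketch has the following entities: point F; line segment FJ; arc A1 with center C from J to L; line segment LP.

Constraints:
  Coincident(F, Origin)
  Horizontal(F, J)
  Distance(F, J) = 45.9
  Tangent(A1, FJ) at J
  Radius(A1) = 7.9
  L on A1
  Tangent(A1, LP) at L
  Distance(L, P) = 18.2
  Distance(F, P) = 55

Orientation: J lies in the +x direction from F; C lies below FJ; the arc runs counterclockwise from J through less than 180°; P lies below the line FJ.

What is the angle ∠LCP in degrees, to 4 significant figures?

66.54°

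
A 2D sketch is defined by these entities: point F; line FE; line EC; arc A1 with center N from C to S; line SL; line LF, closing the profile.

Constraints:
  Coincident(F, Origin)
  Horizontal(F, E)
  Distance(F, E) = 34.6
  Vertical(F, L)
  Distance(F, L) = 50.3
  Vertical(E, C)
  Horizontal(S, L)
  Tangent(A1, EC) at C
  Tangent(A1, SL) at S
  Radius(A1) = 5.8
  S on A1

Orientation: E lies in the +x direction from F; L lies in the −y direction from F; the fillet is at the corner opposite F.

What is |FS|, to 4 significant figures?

57.96

F is at the origin; FE is horizontal with |FE| = 34.6 and E on the +x side, so E = (34.60, 0.000). F and L share the same x with |FL| = 50.3 and L on the −y side, so L = (0.000, -50.30). The virtual corner opposite F is at (34.60, -50.30). Tangency of A1 to EC means the radius NC is perpendicular to EC and the tangent condition forces NS to be normal to SL, with radius 5.8, so the center N sits 5.8 in from both sides at N = (28.80, -44.50). That places the tangent points at C = (34.60, -44.50) on EC and S = (28.80, -50.30) on SL. Then |FS| = |S − F| = 57.96.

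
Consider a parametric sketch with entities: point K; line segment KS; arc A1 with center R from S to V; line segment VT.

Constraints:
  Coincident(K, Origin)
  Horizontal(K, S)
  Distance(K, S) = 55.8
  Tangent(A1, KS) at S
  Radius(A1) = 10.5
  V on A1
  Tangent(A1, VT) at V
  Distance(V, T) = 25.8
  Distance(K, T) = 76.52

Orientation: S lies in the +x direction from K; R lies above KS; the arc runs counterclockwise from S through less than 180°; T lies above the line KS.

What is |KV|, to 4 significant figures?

67.02

K is at the origin; KS is horizontal with |KS| = 55.8 and S on the +x side, so S = (55.80, 0.000). The tangent condition forces RS to be normal to KS, so R = S + (0, 10.5) = (55.80, 10.50). Since RV ⟂ VT (tangency), |RT| = √(10.5² + 25.8²) = 27.85 regardless of where V sits on A1. So T lies on both circle(K, 76.52) and circle(R, 27.85); the above-KS intersection is T = (67.69, 35.69). V is the foot of the tangent from T: V = (66.28, 9.929).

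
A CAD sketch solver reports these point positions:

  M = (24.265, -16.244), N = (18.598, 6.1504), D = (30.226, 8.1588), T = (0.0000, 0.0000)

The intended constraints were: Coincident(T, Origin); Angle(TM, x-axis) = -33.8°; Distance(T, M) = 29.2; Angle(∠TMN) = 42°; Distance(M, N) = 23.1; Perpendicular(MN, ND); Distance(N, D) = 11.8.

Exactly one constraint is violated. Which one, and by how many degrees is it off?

Perpendicular(MN, ND) — off by 4.40°.

T = (0.00, 0.00) ✓; TM at -33.80° ✓; |TM| = 29.20 ✓; ∠TMN = 42.00° ✓; |MN| = 23.10 ✓; ∠(MN, ND) = 94.40° ✗; |ND| = 11.80 ✓.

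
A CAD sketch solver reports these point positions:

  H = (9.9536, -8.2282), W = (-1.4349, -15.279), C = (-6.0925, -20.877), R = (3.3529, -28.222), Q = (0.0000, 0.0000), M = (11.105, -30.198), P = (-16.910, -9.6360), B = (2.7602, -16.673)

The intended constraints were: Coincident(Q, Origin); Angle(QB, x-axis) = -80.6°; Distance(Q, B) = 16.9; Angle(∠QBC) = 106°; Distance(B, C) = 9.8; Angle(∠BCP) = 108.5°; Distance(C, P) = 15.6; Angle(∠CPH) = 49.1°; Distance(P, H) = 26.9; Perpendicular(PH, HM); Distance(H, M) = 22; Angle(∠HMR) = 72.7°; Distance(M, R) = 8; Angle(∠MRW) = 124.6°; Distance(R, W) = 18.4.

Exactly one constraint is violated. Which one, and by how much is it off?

Distance(R, W) = 18.4 — off by 4.60.

Q = (0.00, 0.00) ✓; QB at -80.60° ✓; |QB| = 16.90 ✓; ∠QBC = 106.0° ✓; |BC| = 9.800 ✓; ∠BCP = 108.5° ✓; |CP| = 15.60 ✓; ∠CPH = 49.10° ✓; |PH| = 26.90 ✓; ∠(PH, HM) = 90.00° ✓; |HM| = 22.00 ✓; ∠HMR = 72.70° ✓; |MR| = 8.000 ✓; ∠MRW = 124.6° ✓; |RW| = 13.80 ✗.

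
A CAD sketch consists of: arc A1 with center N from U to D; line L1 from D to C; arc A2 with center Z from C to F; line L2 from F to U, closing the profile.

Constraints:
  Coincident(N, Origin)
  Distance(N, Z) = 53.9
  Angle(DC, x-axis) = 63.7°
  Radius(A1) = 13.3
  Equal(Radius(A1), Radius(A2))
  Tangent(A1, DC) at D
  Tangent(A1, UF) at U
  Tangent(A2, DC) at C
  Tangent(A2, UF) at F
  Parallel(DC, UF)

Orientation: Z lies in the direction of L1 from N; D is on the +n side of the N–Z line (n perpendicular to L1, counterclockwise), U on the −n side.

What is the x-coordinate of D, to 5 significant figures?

-11.923

The slot axis is L1's direction at 63.7°, so u = (cos 63.7°, sin 63.7°) = (0.44307, 0.89649) and n = (−sin 63.7°, cos 63.7°) = (-0.89649, 0.44307). N is at the origin and Z lies 53.9 along u from N, so Z = 53.9·u = (23.882, 48.321). Tangency of A1 to both parallel lines with radius 13.3 puts D and U at N ± 13.3·n: D = (-11.923, 5.8928), U = (11.923, -5.8928). So D.x = -11.923.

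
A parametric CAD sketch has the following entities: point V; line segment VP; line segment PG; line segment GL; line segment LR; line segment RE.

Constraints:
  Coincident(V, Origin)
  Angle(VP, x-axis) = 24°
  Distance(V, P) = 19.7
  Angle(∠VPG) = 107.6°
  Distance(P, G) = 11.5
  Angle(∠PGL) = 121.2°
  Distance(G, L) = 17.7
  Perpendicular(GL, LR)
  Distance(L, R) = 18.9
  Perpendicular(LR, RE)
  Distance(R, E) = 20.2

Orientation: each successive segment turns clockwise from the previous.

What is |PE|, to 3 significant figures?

9.70

V is at the origin; VP runs at 24.0° with length 19.7, so P = (18.0, 8.01). ∠VPG = 107.6° gives PG at -48.4° from the x-axis; with |PG| = 11.5, G = (25.6, -0.587). ∠PGL = 121.2° gives GL at -107° from the x-axis; with |GL| = 17.7, L = (20.4, -17.5). GL ⟂ LR, so LR runs at 163°; with |LR| = 18.9, R = (2.34, -11.9). The perpendicularity gives RE at right angles to LR, so RE runs at 72.8°; with |RE| = 20.2, E = (8.32, 7.39). Then |PE| = |E − P| = 9.70.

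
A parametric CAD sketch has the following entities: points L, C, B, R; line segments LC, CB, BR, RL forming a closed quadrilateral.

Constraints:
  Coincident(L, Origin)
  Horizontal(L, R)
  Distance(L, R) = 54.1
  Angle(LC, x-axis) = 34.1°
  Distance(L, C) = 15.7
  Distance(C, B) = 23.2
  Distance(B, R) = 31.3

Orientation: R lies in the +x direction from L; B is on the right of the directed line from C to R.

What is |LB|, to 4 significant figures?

27.23

L is at the origin; LR is horizontal with |LR| = 54.1 and R in +x, so R = (54.1, 0). LC runs at 34.1° with |LC| = 15.7, so C = (13.00, 8.802). B is determined by |CB| = 23.2 and |BR| = 31.3 together: it lies at the intersection of circle(C, 23.2) and circle(R, 31.3). With |CR| = 42.03, the foot of the radical line on CR is 15.76 from C and the perpendicular offset is √(23.2² − 15.76²) = 17.02. Taking the right-of-CR solution: B = (24.85, -11.14).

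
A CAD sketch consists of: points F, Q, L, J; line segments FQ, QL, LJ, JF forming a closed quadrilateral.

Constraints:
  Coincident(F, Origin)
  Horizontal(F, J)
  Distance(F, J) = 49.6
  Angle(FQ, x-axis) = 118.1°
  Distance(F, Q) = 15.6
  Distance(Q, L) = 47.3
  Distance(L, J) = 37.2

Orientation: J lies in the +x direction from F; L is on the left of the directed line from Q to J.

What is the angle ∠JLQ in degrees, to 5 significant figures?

86.926°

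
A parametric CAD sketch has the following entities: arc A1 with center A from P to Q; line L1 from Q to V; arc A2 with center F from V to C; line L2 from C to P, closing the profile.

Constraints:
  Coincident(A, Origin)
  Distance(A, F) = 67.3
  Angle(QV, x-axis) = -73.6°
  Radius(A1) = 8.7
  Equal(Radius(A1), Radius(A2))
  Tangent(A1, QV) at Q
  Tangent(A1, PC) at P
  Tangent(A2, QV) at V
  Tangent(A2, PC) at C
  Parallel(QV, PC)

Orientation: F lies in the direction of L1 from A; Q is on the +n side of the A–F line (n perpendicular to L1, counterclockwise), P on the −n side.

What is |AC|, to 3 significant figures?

67.9

The slot axis is L1's direction at -73.6°, so u = (cos -73.6°, sin -73.6°) = (0.282, -0.959) and n = (−sin -73.6°, cos -73.6°) = (0.959, 0.282). A is at the origin and F lies 67.3 along u from A, so F = 67.3·u = (19.0, -64.6). Tangency of A1 to both parallel lines with radius 8.7 puts Q and P at A ± 8.7·n: Q = (8.35, 2.46), P = (-8.35, -2.46). Equal radii place V and C the same way about F: V = F + 8.7·n = (27.3, -62.1), C = F − 8.7·n = (10.7, -67.0). Then |AC| = |C − A| = 67.9.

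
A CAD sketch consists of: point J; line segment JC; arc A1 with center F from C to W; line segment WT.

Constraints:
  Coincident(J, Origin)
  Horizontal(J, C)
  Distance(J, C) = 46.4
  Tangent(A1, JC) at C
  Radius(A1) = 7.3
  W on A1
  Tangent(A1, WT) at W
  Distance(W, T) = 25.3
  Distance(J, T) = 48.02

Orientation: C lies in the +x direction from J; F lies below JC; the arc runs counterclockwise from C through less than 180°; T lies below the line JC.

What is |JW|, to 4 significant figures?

39.68

Checks: ∠(FC, CJ) = 90.00° ✓; |FW| = 7.300 ✓; ∠(FW, WT) = 90.00° ✓; |WT| = 25.30 ✓; |JT| = 48.02 ✓.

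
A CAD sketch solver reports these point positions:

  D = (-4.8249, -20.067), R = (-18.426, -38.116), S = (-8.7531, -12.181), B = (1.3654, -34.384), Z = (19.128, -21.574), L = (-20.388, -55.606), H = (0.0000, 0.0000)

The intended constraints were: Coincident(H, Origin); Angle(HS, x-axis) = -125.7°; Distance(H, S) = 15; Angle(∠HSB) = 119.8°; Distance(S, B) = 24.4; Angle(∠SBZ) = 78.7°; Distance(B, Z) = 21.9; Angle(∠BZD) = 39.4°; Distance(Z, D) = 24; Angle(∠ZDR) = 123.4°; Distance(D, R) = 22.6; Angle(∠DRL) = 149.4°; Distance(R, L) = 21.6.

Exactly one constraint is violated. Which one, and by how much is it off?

Distance(R, L) = 21.6 — off by 4.00.

H = (0.00, 0.00) ✓; HS at -125.7° ✓; |HS| = 15.00 ✓; ∠HSB = 119.8° ✓; |SB| = 24.40 ✓; ∠SBZ = 78.70° ✓; |BZ| = 21.90 ✓; ∠BZD = 39.40° ✓; |ZD| = 24.00 ✓; ∠ZDR = 123.4° ✓; |DR| = 22.60 ✓; ∠DRL = 149.4° ✓; |RL| = 17.60 ✗.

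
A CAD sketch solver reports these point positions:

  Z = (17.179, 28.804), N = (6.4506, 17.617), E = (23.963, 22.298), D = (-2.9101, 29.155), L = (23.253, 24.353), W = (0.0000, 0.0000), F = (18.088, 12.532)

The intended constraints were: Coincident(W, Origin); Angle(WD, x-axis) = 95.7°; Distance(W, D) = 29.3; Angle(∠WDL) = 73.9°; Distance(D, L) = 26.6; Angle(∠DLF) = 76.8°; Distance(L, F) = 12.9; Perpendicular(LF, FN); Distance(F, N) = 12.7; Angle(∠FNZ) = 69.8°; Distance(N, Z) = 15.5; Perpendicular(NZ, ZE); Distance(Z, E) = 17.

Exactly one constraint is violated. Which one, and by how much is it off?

Distance(Z, E) = 17 — off by 7.60.

W = (0.00, 0.00) ✓; WD at 95.70° ✓; |WD| = 29.30 ✓; ∠WDL = 73.90° ✓; |DL| = 26.60 ✓; ∠DLF = 76.80° ✓; |LF| = 12.90 ✓; ∠(LF, FN) = 90.00° ✓; |FN| = 12.70 ✓; ∠FNZ = 69.80° ✓; |NZ| = 15.50 ✓; ∠(NZ, ZE) = 90.00° ✓; |ZE| = 9.400 ✗.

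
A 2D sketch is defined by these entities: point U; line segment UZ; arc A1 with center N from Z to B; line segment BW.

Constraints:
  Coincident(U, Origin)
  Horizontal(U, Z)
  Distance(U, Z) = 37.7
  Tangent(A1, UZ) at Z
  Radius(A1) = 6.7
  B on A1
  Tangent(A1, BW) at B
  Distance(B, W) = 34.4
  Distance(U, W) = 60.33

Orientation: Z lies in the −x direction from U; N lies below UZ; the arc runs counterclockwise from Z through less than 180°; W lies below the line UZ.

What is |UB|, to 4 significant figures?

44.91

Checks: |NB| = 6.700 ✓; ∠(NB, BW) = 90.00° ✓; |BW| = 34.40 ✓; |UW| = 60.33 ✓.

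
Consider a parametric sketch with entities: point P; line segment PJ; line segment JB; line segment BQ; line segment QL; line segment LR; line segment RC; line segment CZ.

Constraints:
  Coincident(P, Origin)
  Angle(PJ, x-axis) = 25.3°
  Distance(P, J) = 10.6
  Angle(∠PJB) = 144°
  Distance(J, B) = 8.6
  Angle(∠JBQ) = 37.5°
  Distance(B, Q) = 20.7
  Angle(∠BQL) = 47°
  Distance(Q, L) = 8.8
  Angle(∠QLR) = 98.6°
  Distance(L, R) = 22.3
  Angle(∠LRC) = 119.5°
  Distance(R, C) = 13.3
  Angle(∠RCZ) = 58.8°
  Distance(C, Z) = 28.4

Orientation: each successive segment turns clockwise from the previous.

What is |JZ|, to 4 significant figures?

15.70

P is at the origin; PJ runs at 25.3° with length 10.6, so J = (9.583, 4.530). ∠PJB = 144.0° gives JB at -10.70° from the x-axis; with |JB| = 8.6, B = (18.03, 2.933). ∠JBQ = 37.5° gives BQ at -153.2° from the x-axis; with |BQ| = 20.7, Q = (-0.4428, -6.400). ∠BQL = 47.0° gives QL at 73.80° from the x-axis; with |QL| = 8.8, L = (2.012, 2.051). ∠QLR = 98.6° gives LR at -7.600° from the x-axis; with |LR| = 22.3, R = (24.12, -0.8986). ∠LRC = 119.5° gives RC at -68.10° from the x-axis; with |RC| = 13.3, C = (29.08, -13.24). ∠RCZ = 58.8° gives CZ at 170.7° from the x-axis; with |CZ| = 28.4, Z = (1.050, -8.649). Then |JZ| = |Z − J| = 15.70.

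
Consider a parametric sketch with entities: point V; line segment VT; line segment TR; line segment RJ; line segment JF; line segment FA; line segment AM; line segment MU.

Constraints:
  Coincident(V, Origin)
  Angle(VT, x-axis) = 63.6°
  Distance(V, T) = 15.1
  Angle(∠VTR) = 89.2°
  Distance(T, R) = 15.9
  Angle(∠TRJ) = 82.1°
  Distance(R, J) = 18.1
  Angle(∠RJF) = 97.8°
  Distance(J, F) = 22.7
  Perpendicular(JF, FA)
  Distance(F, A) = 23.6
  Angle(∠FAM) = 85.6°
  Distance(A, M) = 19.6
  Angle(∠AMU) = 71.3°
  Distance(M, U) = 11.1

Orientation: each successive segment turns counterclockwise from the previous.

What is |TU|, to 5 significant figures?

8.4497

V is at the origin; VT runs at 63.6° with length 15.1, so T = (6.7140, 13.525). ∠VTR = 89.2° gives TR at 154.40° from the x-axis; with |TR| = 15.9, R = (-7.6251, 20.395). ∠TRJ = 82.1° gives RJ at -107.70° from the x-axis; with |RJ| = 18.1, J = (-13.128, 3.1522). ∠RJF = 97.8° gives JF at -25.500° from the x-axis; with |JF| = 22.7, F = (7.3605, -6.6204). JF ⟂ FA, so FA runs at 64.500°; with |FA| = 23.6, A = (17.521, 14.681). ∠FAM = 85.6° gives AM at 158.90° from the x-axis; with |AM| = 19.6, M = (-0.76529, 21.737). ∠AMU = 71.3° gives MU at -92.400° from the x-axis; with |MU| = 11.1, U = (-1.2301, 10.646). Then |TU| = |U − T| = 8.4497.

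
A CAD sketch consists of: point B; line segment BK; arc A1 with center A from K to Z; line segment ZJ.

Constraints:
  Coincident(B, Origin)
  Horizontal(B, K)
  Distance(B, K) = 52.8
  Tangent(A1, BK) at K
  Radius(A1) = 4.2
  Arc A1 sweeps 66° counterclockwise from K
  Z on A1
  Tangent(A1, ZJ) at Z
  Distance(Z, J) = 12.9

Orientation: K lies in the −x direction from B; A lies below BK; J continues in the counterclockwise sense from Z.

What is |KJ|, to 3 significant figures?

16.9

B is at the origin; B and K share the same y with |BK| = 52.8 and K on the −x side, so K = (-52.8, 0.00). A1 meets BK tangentially, so AK is at right angles to BK, so A = K + (0, -4.2) = (-52.8, -4.20). On A1, K sits at bearing 90° from A; a 66° counterclockwise sweep puts Z at bearing 156°, so Z = A + 4.2·(cos 156°, sin 156°) = (-56.6, -2.49). The tangent condition forces AZ to be normal to ZJ, so ZJ runs along (−sin 156°, cos 156°); with |ZJ| = 12.9, J = (-61.9, -14.3). Then |KJ| = |J − K| = 16.9.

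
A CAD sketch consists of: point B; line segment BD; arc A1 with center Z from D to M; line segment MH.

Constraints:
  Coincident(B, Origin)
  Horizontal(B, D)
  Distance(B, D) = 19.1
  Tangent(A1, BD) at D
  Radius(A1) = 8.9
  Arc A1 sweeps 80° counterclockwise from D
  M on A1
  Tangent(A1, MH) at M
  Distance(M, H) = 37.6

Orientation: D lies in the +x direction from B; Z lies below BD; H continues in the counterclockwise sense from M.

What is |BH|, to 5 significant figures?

44.546

On A1, D sits at bearing 90° from Z; an 80° counterclockwise sweep puts M at bearing 170°, so M = Z + 8.9·(cos 170°, sin 170°) = (10.335, -7.3545). Tangency of A1 to MH means the radius ZM is perpendicular to MH, so MH runs along (−sin 170°, cos 170°); with |MH| = 37.6, H = (3.8060, -44.383). Then |BH| = |H − B| = 44.546.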